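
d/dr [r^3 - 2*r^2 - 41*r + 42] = 3*r^2 - 4*r - 41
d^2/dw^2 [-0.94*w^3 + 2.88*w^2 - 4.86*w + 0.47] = 5.76 - 5.64*w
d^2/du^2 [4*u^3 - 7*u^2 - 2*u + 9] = 24*u - 14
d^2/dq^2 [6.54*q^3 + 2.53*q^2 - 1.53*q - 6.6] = 39.24*q + 5.06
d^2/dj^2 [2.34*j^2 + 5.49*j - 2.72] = 4.68000000000000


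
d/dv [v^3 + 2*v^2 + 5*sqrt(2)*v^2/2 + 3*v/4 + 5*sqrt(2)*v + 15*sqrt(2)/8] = 3*v^2 + 4*v + 5*sqrt(2)*v + 3/4 + 5*sqrt(2)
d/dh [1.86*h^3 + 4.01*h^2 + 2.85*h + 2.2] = 5.58*h^2 + 8.02*h + 2.85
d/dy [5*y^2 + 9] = 10*y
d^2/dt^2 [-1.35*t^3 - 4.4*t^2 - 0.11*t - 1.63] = -8.1*t - 8.8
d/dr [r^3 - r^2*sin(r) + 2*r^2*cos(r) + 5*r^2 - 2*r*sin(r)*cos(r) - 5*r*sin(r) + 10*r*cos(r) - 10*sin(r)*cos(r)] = -2*r^2*sin(r) - r^2*cos(r) + 3*r^2 - 12*r*sin(r) - r*cos(r) - 2*r*cos(2*r) + 10*r - 5*sin(r) - sin(2*r) + 10*cos(r) - 10*cos(2*r)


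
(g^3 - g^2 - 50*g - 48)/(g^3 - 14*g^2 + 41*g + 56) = (g + 6)/(g - 7)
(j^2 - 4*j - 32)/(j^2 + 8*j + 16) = (j - 8)/(j + 4)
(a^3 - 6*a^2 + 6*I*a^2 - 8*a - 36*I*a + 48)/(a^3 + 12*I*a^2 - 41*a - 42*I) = (a^2 + a*(-6 + 4*I) - 24*I)/(a^2 + 10*I*a - 21)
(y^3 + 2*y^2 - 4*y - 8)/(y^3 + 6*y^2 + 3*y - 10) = (y^2 - 4)/(y^2 + 4*y - 5)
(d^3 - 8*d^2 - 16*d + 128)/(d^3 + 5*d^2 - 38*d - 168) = (d^2 - 12*d + 32)/(d^2 + d - 42)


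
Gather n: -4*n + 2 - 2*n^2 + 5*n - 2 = -2*n^2 + n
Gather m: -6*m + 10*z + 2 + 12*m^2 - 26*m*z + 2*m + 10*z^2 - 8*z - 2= 12*m^2 + m*(-26*z - 4) + 10*z^2 + 2*z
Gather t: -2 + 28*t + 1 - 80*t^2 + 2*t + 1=-80*t^2 + 30*t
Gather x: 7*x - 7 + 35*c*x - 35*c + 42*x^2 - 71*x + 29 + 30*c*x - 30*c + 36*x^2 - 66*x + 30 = -65*c + 78*x^2 + x*(65*c - 130) + 52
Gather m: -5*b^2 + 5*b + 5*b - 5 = -5*b^2 + 10*b - 5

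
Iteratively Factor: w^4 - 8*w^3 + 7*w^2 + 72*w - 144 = (w - 4)*(w^3 - 4*w^2 - 9*w + 36) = (w - 4)*(w - 3)*(w^2 - w - 12) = (w - 4)*(w - 3)*(w + 3)*(w - 4)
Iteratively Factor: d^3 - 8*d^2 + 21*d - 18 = (d - 2)*(d^2 - 6*d + 9) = (d - 3)*(d - 2)*(d - 3)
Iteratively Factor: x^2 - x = (x - 1)*(x)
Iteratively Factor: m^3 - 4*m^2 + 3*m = (m)*(m^2 - 4*m + 3) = m*(m - 3)*(m - 1)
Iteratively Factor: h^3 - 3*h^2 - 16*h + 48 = (h + 4)*(h^2 - 7*h + 12) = (h - 4)*(h + 4)*(h - 3)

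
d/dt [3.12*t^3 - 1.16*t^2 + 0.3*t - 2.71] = 9.36*t^2 - 2.32*t + 0.3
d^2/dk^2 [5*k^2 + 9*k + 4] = 10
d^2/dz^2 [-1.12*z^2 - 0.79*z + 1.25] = -2.24000000000000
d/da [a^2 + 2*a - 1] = 2*a + 2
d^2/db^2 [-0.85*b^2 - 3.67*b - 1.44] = -1.70000000000000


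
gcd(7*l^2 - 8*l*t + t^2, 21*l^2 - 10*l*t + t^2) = -7*l + t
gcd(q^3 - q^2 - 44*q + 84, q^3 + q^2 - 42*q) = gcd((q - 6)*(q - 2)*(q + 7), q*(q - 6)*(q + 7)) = q^2 + q - 42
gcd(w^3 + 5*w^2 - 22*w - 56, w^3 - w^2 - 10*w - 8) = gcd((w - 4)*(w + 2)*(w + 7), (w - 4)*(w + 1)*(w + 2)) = w^2 - 2*w - 8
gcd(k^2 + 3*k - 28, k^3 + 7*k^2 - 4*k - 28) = k + 7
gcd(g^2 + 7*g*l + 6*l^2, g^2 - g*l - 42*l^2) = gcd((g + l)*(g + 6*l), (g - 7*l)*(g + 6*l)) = g + 6*l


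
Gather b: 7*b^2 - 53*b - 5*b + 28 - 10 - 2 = 7*b^2 - 58*b + 16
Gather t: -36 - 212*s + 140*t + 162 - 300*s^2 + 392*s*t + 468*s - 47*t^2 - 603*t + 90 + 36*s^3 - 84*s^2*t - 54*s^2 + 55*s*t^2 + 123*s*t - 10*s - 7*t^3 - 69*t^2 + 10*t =36*s^3 - 354*s^2 + 246*s - 7*t^3 + t^2*(55*s - 116) + t*(-84*s^2 + 515*s - 453) + 216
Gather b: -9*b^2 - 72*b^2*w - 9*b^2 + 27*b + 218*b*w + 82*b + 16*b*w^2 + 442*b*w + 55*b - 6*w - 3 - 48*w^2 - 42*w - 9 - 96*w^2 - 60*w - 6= b^2*(-72*w - 18) + b*(16*w^2 + 660*w + 164) - 144*w^2 - 108*w - 18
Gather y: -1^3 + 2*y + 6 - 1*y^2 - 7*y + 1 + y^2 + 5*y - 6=0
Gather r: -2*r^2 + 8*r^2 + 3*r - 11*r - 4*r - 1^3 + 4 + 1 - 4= 6*r^2 - 12*r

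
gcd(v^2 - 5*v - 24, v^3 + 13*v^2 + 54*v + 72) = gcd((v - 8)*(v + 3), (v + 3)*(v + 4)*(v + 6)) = v + 3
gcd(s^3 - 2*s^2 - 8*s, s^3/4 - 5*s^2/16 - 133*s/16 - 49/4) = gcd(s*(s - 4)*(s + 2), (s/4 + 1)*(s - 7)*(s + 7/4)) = 1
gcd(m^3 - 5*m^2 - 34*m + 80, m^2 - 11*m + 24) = m - 8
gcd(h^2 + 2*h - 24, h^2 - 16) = h - 4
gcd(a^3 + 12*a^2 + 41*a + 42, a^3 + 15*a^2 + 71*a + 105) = a^2 + 10*a + 21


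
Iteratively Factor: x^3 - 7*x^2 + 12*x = (x - 4)*(x^2 - 3*x) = x*(x - 4)*(x - 3)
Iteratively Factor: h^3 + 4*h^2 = (h)*(h^2 + 4*h) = h^2*(h + 4)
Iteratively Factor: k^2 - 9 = (k + 3)*(k - 3)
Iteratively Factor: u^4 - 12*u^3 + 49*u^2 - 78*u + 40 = (u - 5)*(u^3 - 7*u^2 + 14*u - 8) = (u - 5)*(u - 1)*(u^2 - 6*u + 8) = (u - 5)*(u - 2)*(u - 1)*(u - 4)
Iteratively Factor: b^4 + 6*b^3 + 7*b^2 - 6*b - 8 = (b + 2)*(b^3 + 4*b^2 - b - 4) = (b + 1)*(b + 2)*(b^2 + 3*b - 4) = (b + 1)*(b + 2)*(b + 4)*(b - 1)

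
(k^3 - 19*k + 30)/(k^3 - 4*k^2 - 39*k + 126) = (k^2 + 3*k - 10)/(k^2 - k - 42)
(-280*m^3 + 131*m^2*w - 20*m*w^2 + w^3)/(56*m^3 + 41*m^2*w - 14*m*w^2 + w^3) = (-5*m + w)/(m + w)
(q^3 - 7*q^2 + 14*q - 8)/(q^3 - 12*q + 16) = (q^2 - 5*q + 4)/(q^2 + 2*q - 8)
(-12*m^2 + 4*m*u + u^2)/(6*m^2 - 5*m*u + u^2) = (6*m + u)/(-3*m + u)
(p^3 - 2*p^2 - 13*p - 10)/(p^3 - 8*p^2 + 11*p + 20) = (p + 2)/(p - 4)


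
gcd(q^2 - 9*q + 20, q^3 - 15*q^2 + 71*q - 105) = q - 5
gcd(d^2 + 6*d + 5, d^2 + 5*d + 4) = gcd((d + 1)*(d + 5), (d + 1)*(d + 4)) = d + 1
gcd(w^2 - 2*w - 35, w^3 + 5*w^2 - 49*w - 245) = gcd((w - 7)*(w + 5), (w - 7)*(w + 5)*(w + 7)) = w^2 - 2*w - 35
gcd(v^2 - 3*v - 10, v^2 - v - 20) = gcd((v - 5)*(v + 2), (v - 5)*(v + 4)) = v - 5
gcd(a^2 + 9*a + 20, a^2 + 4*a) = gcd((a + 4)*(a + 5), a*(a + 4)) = a + 4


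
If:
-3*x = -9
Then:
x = 3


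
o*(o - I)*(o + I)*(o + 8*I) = o^4 + 8*I*o^3 + o^2 + 8*I*o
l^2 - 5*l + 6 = (l - 3)*(l - 2)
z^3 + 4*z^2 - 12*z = z*(z - 2)*(z + 6)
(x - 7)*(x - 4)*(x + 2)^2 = x^4 - 7*x^3 - 12*x^2 + 68*x + 112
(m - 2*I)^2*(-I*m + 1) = -I*m^3 - 3*m^2 - 4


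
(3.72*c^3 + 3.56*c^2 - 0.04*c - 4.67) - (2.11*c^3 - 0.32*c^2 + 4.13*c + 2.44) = 1.61*c^3 + 3.88*c^2 - 4.17*c - 7.11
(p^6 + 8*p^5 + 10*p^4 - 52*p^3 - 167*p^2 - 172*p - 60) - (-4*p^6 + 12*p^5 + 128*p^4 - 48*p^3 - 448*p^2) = 5*p^6 - 4*p^5 - 118*p^4 - 4*p^3 + 281*p^2 - 172*p - 60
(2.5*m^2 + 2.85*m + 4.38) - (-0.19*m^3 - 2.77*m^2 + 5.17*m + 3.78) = 0.19*m^3 + 5.27*m^2 - 2.32*m + 0.6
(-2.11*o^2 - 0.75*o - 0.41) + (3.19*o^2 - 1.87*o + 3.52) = 1.08*o^2 - 2.62*o + 3.11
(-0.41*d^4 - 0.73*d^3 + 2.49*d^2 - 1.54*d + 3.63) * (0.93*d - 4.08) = -0.3813*d^5 + 0.9939*d^4 + 5.2941*d^3 - 11.5914*d^2 + 9.6591*d - 14.8104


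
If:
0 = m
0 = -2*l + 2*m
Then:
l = 0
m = 0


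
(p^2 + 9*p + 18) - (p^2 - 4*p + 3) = 13*p + 15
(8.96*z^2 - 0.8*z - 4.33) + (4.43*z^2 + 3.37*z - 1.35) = 13.39*z^2 + 2.57*z - 5.68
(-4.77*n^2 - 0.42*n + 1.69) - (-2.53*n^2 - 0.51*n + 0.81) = -2.24*n^2 + 0.09*n + 0.88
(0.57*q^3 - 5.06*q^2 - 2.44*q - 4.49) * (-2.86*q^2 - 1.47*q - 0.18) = -1.6302*q^5 + 13.6337*q^4 + 14.314*q^3 + 17.339*q^2 + 7.0395*q + 0.8082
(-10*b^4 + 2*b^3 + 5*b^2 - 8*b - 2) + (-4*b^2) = -10*b^4 + 2*b^3 + b^2 - 8*b - 2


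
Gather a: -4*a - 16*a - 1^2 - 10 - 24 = -20*a - 35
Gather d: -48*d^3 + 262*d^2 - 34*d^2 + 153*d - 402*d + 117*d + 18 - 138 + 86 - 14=-48*d^3 + 228*d^2 - 132*d - 48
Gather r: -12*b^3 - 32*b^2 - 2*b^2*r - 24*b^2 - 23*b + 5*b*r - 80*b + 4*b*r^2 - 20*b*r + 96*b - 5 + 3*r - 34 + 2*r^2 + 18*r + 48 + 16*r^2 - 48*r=-12*b^3 - 56*b^2 - 7*b + r^2*(4*b + 18) + r*(-2*b^2 - 15*b - 27) + 9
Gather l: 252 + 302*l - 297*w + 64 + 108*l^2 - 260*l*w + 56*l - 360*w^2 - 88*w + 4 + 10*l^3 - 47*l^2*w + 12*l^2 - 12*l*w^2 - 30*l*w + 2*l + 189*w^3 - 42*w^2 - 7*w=10*l^3 + l^2*(120 - 47*w) + l*(-12*w^2 - 290*w + 360) + 189*w^3 - 402*w^2 - 392*w + 320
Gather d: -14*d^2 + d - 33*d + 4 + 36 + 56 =-14*d^2 - 32*d + 96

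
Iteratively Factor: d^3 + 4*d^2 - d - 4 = (d + 4)*(d^2 - 1) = (d - 1)*(d + 4)*(d + 1)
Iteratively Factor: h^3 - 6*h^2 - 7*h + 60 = (h - 5)*(h^2 - h - 12) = (h - 5)*(h - 4)*(h + 3)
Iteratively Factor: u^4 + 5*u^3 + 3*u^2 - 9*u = (u + 3)*(u^3 + 2*u^2 - 3*u) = (u - 1)*(u + 3)*(u^2 + 3*u) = (u - 1)*(u + 3)^2*(u)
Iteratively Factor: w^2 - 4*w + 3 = (w - 1)*(w - 3)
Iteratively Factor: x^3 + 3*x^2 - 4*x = (x + 4)*(x^2 - x) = (x - 1)*(x + 4)*(x)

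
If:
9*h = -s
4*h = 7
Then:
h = 7/4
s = -63/4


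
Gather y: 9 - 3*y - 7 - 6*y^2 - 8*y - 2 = -6*y^2 - 11*y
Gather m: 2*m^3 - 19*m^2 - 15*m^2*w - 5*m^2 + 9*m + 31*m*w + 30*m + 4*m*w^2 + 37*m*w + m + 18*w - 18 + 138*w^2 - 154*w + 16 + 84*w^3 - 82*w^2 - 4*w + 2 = 2*m^3 + m^2*(-15*w - 24) + m*(4*w^2 + 68*w + 40) + 84*w^3 + 56*w^2 - 140*w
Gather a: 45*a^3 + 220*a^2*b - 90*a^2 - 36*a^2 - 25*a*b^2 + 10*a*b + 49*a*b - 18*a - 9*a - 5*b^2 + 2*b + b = 45*a^3 + a^2*(220*b - 126) + a*(-25*b^2 + 59*b - 27) - 5*b^2 + 3*b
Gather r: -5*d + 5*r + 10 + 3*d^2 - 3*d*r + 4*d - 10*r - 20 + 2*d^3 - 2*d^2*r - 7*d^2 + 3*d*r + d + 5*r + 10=2*d^3 - 2*d^2*r - 4*d^2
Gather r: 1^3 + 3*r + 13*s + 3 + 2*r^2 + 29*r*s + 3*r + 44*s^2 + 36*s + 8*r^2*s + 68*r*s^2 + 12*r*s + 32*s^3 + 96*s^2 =r^2*(8*s + 2) + r*(68*s^2 + 41*s + 6) + 32*s^3 + 140*s^2 + 49*s + 4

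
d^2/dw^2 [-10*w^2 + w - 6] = -20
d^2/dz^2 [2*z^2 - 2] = 4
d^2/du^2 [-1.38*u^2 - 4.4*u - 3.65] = -2.76000000000000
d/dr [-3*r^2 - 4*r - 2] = -6*r - 4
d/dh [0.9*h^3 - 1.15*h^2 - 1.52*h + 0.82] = 2.7*h^2 - 2.3*h - 1.52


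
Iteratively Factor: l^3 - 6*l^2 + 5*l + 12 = (l - 4)*(l^2 - 2*l - 3) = (l - 4)*(l - 3)*(l + 1)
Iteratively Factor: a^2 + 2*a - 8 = (a - 2)*(a + 4)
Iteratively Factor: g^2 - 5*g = (g)*(g - 5)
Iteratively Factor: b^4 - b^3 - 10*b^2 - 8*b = (b)*(b^3 - b^2 - 10*b - 8) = b*(b + 1)*(b^2 - 2*b - 8) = b*(b - 4)*(b + 1)*(b + 2)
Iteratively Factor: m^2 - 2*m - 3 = (m + 1)*(m - 3)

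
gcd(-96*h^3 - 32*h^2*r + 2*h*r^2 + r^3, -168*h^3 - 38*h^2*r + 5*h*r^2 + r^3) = -24*h^2 - 2*h*r + r^2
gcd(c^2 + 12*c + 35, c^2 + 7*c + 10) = c + 5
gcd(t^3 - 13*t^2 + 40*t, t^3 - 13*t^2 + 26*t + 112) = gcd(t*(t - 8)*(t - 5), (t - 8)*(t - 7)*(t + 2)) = t - 8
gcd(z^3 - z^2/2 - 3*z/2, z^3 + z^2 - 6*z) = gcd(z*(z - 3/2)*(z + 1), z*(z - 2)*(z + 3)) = z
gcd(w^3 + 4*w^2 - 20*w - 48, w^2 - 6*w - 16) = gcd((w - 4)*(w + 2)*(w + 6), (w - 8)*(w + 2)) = w + 2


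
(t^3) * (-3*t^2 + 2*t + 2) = -3*t^5 + 2*t^4 + 2*t^3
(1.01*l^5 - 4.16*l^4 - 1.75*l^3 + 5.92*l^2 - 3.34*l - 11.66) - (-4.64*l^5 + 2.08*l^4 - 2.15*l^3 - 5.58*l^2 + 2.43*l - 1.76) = 5.65*l^5 - 6.24*l^4 + 0.4*l^3 + 11.5*l^2 - 5.77*l - 9.9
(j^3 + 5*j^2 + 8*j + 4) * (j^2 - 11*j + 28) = j^5 - 6*j^4 - 19*j^3 + 56*j^2 + 180*j + 112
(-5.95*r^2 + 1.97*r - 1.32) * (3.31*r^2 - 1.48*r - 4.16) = -19.6945*r^4 + 15.3267*r^3 + 17.4672*r^2 - 6.2416*r + 5.4912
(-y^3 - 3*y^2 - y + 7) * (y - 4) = -y^4 + y^3 + 11*y^2 + 11*y - 28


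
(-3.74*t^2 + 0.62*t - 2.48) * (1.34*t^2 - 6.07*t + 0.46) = -5.0116*t^4 + 23.5326*t^3 - 8.807*t^2 + 15.3388*t - 1.1408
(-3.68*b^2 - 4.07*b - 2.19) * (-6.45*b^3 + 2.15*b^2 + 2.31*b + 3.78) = 23.736*b^5 + 18.3395*b^4 - 3.1258*b^3 - 28.0206*b^2 - 20.4435*b - 8.2782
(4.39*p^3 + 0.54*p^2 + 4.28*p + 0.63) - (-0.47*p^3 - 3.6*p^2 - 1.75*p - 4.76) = 4.86*p^3 + 4.14*p^2 + 6.03*p + 5.39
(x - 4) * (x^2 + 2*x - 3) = x^3 - 2*x^2 - 11*x + 12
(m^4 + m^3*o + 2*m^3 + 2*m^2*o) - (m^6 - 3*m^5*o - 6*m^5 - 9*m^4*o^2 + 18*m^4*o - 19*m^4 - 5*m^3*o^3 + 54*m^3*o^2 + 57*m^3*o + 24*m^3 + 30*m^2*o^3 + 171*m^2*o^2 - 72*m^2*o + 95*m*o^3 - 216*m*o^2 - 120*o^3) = -m^6 + 3*m^5*o + 6*m^5 + 9*m^4*o^2 - 18*m^4*o + 20*m^4 + 5*m^3*o^3 - 54*m^3*o^2 - 56*m^3*o - 22*m^3 - 30*m^2*o^3 - 171*m^2*o^2 + 74*m^2*o - 95*m*o^3 + 216*m*o^2 + 120*o^3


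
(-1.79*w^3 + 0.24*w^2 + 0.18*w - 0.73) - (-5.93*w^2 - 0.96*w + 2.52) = -1.79*w^3 + 6.17*w^2 + 1.14*w - 3.25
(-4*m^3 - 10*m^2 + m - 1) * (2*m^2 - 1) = -8*m^5 - 20*m^4 + 6*m^3 + 8*m^2 - m + 1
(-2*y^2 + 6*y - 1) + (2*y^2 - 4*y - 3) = 2*y - 4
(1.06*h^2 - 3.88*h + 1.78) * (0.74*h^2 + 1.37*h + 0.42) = 0.7844*h^4 - 1.419*h^3 - 3.5532*h^2 + 0.809*h + 0.7476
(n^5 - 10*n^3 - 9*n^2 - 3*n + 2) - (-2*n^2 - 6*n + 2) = n^5 - 10*n^3 - 7*n^2 + 3*n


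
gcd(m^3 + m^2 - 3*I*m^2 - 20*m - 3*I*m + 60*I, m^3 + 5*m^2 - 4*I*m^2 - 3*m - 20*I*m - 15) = m^2 + m*(5 - 3*I) - 15*I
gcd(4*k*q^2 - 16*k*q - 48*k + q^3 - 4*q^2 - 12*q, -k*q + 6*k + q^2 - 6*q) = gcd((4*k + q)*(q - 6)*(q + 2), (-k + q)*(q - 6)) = q - 6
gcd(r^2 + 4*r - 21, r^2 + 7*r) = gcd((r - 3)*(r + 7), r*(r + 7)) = r + 7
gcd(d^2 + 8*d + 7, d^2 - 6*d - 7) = d + 1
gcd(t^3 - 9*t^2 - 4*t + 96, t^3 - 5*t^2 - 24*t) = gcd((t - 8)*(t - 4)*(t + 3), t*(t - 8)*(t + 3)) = t^2 - 5*t - 24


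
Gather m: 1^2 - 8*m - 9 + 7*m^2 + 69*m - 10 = 7*m^2 + 61*m - 18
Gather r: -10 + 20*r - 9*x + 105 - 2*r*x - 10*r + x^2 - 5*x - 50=r*(10 - 2*x) + x^2 - 14*x + 45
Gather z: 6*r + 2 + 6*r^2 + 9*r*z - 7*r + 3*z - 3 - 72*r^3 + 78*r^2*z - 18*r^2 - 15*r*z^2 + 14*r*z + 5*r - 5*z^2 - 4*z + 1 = -72*r^3 - 12*r^2 + 4*r + z^2*(-15*r - 5) + z*(78*r^2 + 23*r - 1)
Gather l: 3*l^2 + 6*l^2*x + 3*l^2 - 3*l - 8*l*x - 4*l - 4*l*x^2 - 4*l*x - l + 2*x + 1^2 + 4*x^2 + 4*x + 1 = l^2*(6*x + 6) + l*(-4*x^2 - 12*x - 8) + 4*x^2 + 6*x + 2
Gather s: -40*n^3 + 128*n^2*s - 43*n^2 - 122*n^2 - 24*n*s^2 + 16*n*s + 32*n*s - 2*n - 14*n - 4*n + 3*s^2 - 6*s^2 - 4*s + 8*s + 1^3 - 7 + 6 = -40*n^3 - 165*n^2 - 20*n + s^2*(-24*n - 3) + s*(128*n^2 + 48*n + 4)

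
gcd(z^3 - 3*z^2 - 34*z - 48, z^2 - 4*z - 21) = z + 3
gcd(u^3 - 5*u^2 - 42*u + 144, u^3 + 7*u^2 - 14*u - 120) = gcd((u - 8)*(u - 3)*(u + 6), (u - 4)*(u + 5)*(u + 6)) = u + 6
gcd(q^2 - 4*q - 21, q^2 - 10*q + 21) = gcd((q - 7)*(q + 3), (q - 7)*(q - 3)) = q - 7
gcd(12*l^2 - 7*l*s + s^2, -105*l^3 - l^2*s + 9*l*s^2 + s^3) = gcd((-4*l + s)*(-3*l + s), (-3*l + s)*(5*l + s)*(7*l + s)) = -3*l + s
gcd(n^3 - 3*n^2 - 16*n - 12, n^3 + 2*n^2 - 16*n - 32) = n + 2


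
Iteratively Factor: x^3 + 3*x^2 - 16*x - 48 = (x - 4)*(x^2 + 7*x + 12) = (x - 4)*(x + 4)*(x + 3)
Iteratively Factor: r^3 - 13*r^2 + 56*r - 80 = (r - 5)*(r^2 - 8*r + 16) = (r - 5)*(r - 4)*(r - 4)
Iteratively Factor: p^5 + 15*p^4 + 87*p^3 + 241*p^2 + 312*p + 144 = (p + 4)*(p^4 + 11*p^3 + 43*p^2 + 69*p + 36) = (p + 1)*(p + 4)*(p^3 + 10*p^2 + 33*p + 36) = (p + 1)*(p + 3)*(p + 4)*(p^2 + 7*p + 12) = (p + 1)*(p + 3)^2*(p + 4)*(p + 4)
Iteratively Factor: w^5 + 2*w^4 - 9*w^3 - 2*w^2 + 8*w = (w + 1)*(w^4 + w^3 - 10*w^2 + 8*w) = (w + 1)*(w + 4)*(w^3 - 3*w^2 + 2*w) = (w - 1)*(w + 1)*(w + 4)*(w^2 - 2*w) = (w - 2)*(w - 1)*(w + 1)*(w + 4)*(w)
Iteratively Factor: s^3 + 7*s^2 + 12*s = (s + 4)*(s^2 + 3*s) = (s + 3)*(s + 4)*(s)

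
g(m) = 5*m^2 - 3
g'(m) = 10*m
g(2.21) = 21.42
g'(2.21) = 22.10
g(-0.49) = -1.80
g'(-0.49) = -4.90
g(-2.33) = 24.14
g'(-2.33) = -23.30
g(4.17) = 83.94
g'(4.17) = 41.70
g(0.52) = -1.65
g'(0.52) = 5.20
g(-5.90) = 171.05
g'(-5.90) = -59.00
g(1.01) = 2.10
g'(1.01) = 10.10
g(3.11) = 45.36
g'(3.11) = 31.10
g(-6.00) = 177.00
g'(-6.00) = -60.00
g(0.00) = -3.00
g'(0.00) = 0.00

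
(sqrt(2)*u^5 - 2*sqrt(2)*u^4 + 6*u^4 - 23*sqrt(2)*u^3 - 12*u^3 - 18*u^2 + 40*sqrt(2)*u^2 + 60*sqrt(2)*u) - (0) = sqrt(2)*u^5 - 2*sqrt(2)*u^4 + 6*u^4 - 23*sqrt(2)*u^3 - 12*u^3 - 18*u^2 + 40*sqrt(2)*u^2 + 60*sqrt(2)*u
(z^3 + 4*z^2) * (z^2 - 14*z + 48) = z^5 - 10*z^4 - 8*z^3 + 192*z^2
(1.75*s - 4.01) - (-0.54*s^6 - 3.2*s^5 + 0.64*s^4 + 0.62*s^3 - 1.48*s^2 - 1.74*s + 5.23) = 0.54*s^6 + 3.2*s^5 - 0.64*s^4 - 0.62*s^3 + 1.48*s^2 + 3.49*s - 9.24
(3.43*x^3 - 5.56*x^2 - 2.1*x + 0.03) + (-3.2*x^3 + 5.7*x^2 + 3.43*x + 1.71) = 0.23*x^3 + 0.140000000000001*x^2 + 1.33*x + 1.74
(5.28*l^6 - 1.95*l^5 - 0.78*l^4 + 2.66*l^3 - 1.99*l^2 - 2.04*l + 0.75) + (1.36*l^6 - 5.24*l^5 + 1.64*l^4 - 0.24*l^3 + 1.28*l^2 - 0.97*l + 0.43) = 6.64*l^6 - 7.19*l^5 + 0.86*l^4 + 2.42*l^3 - 0.71*l^2 - 3.01*l + 1.18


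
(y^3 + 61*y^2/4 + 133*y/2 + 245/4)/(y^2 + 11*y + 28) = (4*y^2 + 33*y + 35)/(4*(y + 4))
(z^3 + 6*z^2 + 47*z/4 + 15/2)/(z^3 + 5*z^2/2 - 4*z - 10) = (z + 3/2)/(z - 2)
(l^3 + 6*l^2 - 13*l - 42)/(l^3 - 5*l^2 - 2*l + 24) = (l + 7)/(l - 4)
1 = 1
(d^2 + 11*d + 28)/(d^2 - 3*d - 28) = (d + 7)/(d - 7)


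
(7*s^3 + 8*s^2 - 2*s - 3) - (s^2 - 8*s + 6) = 7*s^3 + 7*s^2 + 6*s - 9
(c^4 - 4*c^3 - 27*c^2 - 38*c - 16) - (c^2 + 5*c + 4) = c^4 - 4*c^3 - 28*c^2 - 43*c - 20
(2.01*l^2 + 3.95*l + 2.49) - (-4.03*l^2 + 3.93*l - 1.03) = 6.04*l^2 + 0.02*l + 3.52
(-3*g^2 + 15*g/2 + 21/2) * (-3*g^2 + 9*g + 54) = 9*g^4 - 99*g^3/2 - 126*g^2 + 999*g/2 + 567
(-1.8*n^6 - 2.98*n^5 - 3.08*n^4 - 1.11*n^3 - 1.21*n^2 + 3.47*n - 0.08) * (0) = 0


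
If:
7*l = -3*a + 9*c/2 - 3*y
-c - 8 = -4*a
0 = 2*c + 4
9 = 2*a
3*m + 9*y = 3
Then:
No Solution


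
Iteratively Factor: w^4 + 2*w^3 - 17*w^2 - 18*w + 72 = (w + 4)*(w^3 - 2*w^2 - 9*w + 18) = (w - 2)*(w + 4)*(w^2 - 9) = (w - 3)*(w - 2)*(w + 4)*(w + 3)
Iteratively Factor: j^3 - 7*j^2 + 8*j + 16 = (j + 1)*(j^2 - 8*j + 16) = (j - 4)*(j + 1)*(j - 4)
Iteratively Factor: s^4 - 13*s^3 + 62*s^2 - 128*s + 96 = (s - 4)*(s^3 - 9*s^2 + 26*s - 24) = (s - 4)*(s - 2)*(s^2 - 7*s + 12) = (s - 4)*(s - 3)*(s - 2)*(s - 4)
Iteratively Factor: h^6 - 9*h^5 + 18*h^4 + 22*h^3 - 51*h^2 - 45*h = (h - 3)*(h^5 - 6*h^4 + 22*h^2 + 15*h) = h*(h - 3)*(h^4 - 6*h^3 + 22*h + 15) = h*(h - 5)*(h - 3)*(h^3 - h^2 - 5*h - 3) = h*(h - 5)*(h - 3)*(h + 1)*(h^2 - 2*h - 3) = h*(h - 5)*(h - 3)^2*(h + 1)*(h + 1)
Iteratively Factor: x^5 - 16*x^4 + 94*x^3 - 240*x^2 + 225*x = (x - 5)*(x^4 - 11*x^3 + 39*x^2 - 45*x) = x*(x - 5)*(x^3 - 11*x^2 + 39*x - 45) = x*(x - 5)*(x - 3)*(x^2 - 8*x + 15) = x*(x - 5)*(x - 3)^2*(x - 5)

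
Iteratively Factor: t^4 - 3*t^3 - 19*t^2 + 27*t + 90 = (t + 3)*(t^3 - 6*t^2 - t + 30) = (t - 5)*(t + 3)*(t^2 - t - 6) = (t - 5)*(t + 2)*(t + 3)*(t - 3)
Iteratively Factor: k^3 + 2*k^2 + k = (k + 1)*(k^2 + k) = k*(k + 1)*(k + 1)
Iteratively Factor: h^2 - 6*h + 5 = (h - 1)*(h - 5)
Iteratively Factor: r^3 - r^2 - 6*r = (r - 3)*(r^2 + 2*r) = r*(r - 3)*(r + 2)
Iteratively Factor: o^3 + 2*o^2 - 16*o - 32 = (o - 4)*(o^2 + 6*o + 8) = (o - 4)*(o + 4)*(o + 2)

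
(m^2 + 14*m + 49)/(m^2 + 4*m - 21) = (m + 7)/(m - 3)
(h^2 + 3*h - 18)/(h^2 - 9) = (h + 6)/(h + 3)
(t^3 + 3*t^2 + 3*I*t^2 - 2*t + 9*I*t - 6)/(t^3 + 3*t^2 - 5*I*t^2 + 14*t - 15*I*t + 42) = (t + I)/(t - 7*I)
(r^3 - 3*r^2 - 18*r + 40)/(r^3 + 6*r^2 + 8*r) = (r^2 - 7*r + 10)/(r*(r + 2))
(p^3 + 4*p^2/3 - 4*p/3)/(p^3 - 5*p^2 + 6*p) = (3*p^2 + 4*p - 4)/(3*(p^2 - 5*p + 6))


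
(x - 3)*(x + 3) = x^2 - 9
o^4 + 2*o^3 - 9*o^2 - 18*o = o*(o - 3)*(o + 2)*(o + 3)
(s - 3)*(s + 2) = s^2 - s - 6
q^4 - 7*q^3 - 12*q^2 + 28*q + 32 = (q - 8)*(q - 2)*(q + 1)*(q + 2)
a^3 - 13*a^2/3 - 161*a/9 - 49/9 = (a - 7)*(a + 1/3)*(a + 7/3)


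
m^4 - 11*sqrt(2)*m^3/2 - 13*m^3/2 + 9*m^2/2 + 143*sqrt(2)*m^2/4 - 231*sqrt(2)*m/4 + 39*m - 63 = (m - 7/2)*(m - 3)*(m - 6*sqrt(2))*(m + sqrt(2)/2)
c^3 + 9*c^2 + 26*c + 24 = (c + 2)*(c + 3)*(c + 4)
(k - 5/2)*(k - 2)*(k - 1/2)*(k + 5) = k^4 - 71*k^2/4 + 135*k/4 - 25/2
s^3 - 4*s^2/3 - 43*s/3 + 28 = (s - 3)*(s - 7/3)*(s + 4)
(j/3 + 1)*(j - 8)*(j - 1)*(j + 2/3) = j^4/3 - 16*j^3/9 - 23*j^2/3 + 34*j/9 + 16/3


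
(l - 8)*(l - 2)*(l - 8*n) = l^3 - 8*l^2*n - 10*l^2 + 80*l*n + 16*l - 128*n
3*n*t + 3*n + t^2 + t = (3*n + t)*(t + 1)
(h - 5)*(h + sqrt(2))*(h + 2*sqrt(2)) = h^3 - 5*h^2 + 3*sqrt(2)*h^2 - 15*sqrt(2)*h + 4*h - 20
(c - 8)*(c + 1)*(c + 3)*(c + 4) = c^4 - 45*c^2 - 140*c - 96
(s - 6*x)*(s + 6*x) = s^2 - 36*x^2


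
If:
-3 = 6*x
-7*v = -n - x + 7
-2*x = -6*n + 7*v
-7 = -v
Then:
No Solution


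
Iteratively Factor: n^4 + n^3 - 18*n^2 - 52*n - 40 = (n + 2)*(n^3 - n^2 - 16*n - 20) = (n - 5)*(n + 2)*(n^2 + 4*n + 4) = (n - 5)*(n + 2)^2*(n + 2)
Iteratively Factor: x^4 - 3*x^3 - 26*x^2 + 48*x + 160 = (x + 2)*(x^3 - 5*x^2 - 16*x + 80) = (x - 5)*(x + 2)*(x^2 - 16) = (x - 5)*(x - 4)*(x + 2)*(x + 4)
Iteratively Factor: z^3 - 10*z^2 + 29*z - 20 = (z - 5)*(z^2 - 5*z + 4) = (z - 5)*(z - 1)*(z - 4)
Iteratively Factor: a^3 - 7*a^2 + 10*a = (a - 2)*(a^2 - 5*a) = (a - 5)*(a - 2)*(a)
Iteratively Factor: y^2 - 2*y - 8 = (y - 4)*(y + 2)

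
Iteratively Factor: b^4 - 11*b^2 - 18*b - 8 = (b + 1)*(b^3 - b^2 - 10*b - 8) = (b + 1)*(b + 2)*(b^2 - 3*b - 4) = (b + 1)^2*(b + 2)*(b - 4)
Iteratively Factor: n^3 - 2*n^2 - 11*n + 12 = (n + 3)*(n^2 - 5*n + 4) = (n - 1)*(n + 3)*(n - 4)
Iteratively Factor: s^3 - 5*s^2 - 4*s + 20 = (s - 5)*(s^2 - 4) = (s - 5)*(s - 2)*(s + 2)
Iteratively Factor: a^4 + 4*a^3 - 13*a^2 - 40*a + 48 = (a + 4)*(a^3 - 13*a + 12) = (a - 1)*(a + 4)*(a^2 + a - 12) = (a - 3)*(a - 1)*(a + 4)*(a + 4)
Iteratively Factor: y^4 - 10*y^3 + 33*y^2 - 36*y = (y - 3)*(y^3 - 7*y^2 + 12*y) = (y - 4)*(y - 3)*(y^2 - 3*y) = y*(y - 4)*(y - 3)*(y - 3)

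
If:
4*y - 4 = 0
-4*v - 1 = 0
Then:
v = -1/4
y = 1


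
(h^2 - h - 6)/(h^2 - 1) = (h^2 - h - 6)/(h^2 - 1)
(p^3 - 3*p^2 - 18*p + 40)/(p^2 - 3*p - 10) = (p^2 + 2*p - 8)/(p + 2)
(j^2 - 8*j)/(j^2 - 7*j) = (j - 8)/(j - 7)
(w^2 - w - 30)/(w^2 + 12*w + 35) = (w - 6)/(w + 7)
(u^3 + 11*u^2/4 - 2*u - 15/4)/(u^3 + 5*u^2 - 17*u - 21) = (4*u^2 + 7*u - 15)/(4*(u^2 + 4*u - 21))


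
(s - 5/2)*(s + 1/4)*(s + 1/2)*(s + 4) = s^4 + 9*s^3/4 - 35*s^2/4 - 117*s/16 - 5/4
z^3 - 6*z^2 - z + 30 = (z - 5)*(z - 3)*(z + 2)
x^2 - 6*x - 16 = (x - 8)*(x + 2)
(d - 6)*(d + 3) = d^2 - 3*d - 18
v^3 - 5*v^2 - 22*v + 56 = (v - 7)*(v - 2)*(v + 4)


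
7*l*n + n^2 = n*(7*l + n)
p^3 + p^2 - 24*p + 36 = (p - 3)*(p - 2)*(p + 6)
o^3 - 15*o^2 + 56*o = o*(o - 8)*(o - 7)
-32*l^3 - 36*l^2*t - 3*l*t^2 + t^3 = (-8*l + t)*(l + t)*(4*l + t)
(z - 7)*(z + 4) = z^2 - 3*z - 28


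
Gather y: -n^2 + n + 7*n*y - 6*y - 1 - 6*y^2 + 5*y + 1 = -n^2 + n - 6*y^2 + y*(7*n - 1)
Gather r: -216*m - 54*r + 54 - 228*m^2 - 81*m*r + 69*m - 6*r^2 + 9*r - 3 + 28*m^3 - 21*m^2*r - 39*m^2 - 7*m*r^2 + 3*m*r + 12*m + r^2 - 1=28*m^3 - 267*m^2 - 135*m + r^2*(-7*m - 5) + r*(-21*m^2 - 78*m - 45) + 50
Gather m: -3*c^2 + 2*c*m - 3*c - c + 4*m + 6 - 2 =-3*c^2 - 4*c + m*(2*c + 4) + 4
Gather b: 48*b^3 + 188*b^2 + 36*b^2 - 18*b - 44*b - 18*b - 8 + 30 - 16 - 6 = 48*b^3 + 224*b^2 - 80*b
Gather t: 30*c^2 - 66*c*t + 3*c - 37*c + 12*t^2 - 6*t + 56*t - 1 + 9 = 30*c^2 - 34*c + 12*t^2 + t*(50 - 66*c) + 8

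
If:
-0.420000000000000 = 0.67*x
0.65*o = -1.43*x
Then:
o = 1.38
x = -0.63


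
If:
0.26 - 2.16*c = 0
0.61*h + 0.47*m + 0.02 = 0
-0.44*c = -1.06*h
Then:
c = 0.12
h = 0.05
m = -0.11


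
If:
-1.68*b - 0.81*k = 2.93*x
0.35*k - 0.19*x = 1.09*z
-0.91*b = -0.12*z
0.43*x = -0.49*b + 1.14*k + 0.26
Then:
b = -0.01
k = -0.21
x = 0.06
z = -0.08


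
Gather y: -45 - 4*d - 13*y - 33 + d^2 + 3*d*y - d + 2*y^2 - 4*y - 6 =d^2 - 5*d + 2*y^2 + y*(3*d - 17) - 84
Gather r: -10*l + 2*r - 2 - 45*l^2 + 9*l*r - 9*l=-45*l^2 - 19*l + r*(9*l + 2) - 2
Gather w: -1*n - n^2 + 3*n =-n^2 + 2*n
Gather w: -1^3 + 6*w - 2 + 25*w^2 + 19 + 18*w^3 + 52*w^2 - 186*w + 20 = 18*w^3 + 77*w^2 - 180*w + 36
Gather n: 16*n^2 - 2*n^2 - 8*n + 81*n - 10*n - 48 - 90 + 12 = 14*n^2 + 63*n - 126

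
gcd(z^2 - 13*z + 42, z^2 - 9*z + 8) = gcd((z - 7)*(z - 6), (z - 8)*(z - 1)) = 1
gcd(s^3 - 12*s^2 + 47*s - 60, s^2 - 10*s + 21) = s - 3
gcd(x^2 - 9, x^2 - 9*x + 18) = x - 3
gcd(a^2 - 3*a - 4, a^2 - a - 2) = a + 1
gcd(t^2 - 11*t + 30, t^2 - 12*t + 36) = t - 6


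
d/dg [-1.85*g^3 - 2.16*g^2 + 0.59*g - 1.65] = -5.55*g^2 - 4.32*g + 0.59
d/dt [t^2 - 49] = 2*t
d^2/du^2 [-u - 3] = 0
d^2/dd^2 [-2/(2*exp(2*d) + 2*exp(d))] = ((exp(d) + 1)*(4*exp(d) + 1) - 2*(2*exp(d) + 1)^2)*exp(-d)/(exp(d) + 1)^3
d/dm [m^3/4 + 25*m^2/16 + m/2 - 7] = 3*m^2/4 + 25*m/8 + 1/2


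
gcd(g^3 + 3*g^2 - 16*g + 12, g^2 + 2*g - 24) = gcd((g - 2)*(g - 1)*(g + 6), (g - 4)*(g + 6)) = g + 6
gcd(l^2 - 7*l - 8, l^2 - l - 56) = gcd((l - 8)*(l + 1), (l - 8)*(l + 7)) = l - 8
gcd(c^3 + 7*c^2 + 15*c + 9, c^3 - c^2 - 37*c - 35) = c + 1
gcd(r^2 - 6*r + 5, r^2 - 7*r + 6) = r - 1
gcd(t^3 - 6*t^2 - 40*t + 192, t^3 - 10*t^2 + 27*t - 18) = 1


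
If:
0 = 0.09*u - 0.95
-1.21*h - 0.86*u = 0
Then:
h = -7.50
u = 10.56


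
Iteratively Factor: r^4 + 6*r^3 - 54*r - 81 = (r + 3)*(r^3 + 3*r^2 - 9*r - 27) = (r - 3)*(r + 3)*(r^2 + 6*r + 9) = (r - 3)*(r + 3)^2*(r + 3)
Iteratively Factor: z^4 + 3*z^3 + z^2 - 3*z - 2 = (z - 1)*(z^3 + 4*z^2 + 5*z + 2) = (z - 1)*(z + 2)*(z^2 + 2*z + 1) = (z - 1)*(z + 1)*(z + 2)*(z + 1)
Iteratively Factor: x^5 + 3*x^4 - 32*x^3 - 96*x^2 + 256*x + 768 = (x - 4)*(x^4 + 7*x^3 - 4*x^2 - 112*x - 192) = (x - 4)*(x + 4)*(x^3 + 3*x^2 - 16*x - 48) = (x - 4)*(x + 4)^2*(x^2 - x - 12) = (x - 4)^2*(x + 4)^2*(x + 3)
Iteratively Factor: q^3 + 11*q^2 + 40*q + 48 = (q + 3)*(q^2 + 8*q + 16) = (q + 3)*(q + 4)*(q + 4)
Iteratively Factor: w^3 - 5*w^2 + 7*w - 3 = (w - 1)*(w^2 - 4*w + 3) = (w - 3)*(w - 1)*(w - 1)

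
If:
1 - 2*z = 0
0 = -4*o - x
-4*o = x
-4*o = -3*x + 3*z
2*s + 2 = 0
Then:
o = -3/32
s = -1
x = 3/8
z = 1/2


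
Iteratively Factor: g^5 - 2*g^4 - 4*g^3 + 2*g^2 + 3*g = (g + 1)*(g^4 - 3*g^3 - g^2 + 3*g) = g*(g + 1)*(g^3 - 3*g^2 - g + 3) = g*(g + 1)^2*(g^2 - 4*g + 3) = g*(g - 1)*(g + 1)^2*(g - 3)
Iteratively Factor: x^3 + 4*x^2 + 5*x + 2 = (x + 1)*(x^2 + 3*x + 2) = (x + 1)^2*(x + 2)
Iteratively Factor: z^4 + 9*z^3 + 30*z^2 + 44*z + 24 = (z + 2)*(z^3 + 7*z^2 + 16*z + 12) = (z + 2)^2*(z^2 + 5*z + 6) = (z + 2)^2*(z + 3)*(z + 2)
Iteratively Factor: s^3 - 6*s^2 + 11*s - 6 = (s - 3)*(s^2 - 3*s + 2) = (s - 3)*(s - 1)*(s - 2)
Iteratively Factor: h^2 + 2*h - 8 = (h - 2)*(h + 4)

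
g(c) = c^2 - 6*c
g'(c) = 2*c - 6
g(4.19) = -7.58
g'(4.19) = 2.38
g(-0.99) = 6.92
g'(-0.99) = -7.98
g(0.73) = -3.85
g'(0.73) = -4.54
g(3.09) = -8.99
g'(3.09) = 0.18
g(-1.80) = 14.04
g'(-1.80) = -9.60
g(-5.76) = 67.74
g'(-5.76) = -17.52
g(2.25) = -8.44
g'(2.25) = -1.50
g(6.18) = 1.11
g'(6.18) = 6.36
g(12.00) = 72.00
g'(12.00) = 18.00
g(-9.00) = 135.00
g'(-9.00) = -24.00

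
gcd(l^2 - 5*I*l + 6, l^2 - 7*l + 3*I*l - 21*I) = 1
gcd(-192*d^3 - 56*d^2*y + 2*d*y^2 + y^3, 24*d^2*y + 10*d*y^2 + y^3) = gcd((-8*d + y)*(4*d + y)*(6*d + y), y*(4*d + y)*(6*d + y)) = 24*d^2 + 10*d*y + y^2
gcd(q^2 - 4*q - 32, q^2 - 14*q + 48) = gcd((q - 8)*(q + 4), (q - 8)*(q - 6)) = q - 8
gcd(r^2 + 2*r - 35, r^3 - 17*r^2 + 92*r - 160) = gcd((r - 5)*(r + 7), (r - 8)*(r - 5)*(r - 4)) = r - 5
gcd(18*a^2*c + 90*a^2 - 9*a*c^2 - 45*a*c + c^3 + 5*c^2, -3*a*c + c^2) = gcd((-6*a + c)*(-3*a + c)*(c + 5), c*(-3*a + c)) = 3*a - c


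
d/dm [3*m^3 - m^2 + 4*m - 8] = 9*m^2 - 2*m + 4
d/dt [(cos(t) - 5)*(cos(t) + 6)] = -sin(t) - sin(2*t)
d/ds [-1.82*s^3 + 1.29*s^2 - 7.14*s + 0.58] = -5.46*s^2 + 2.58*s - 7.14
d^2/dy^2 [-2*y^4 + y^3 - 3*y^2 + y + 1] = -24*y^2 + 6*y - 6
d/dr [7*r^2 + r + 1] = 14*r + 1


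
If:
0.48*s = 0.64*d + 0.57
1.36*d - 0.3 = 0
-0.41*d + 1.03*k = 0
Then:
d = 0.22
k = 0.09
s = 1.48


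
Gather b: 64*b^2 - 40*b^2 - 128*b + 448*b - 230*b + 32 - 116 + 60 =24*b^2 + 90*b - 24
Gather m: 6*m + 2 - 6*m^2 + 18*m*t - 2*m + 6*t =-6*m^2 + m*(18*t + 4) + 6*t + 2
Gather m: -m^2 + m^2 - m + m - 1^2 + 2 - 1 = 0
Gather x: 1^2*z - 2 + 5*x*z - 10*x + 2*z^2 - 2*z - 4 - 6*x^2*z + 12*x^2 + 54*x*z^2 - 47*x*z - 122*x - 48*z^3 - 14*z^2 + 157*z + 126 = x^2*(12 - 6*z) + x*(54*z^2 - 42*z - 132) - 48*z^3 - 12*z^2 + 156*z + 120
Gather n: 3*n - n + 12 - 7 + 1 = 2*n + 6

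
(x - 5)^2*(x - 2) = x^3 - 12*x^2 + 45*x - 50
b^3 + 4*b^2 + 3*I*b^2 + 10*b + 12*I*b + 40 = (b + 4)*(b - 2*I)*(b + 5*I)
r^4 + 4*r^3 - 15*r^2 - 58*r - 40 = (r - 4)*(r + 1)*(r + 2)*(r + 5)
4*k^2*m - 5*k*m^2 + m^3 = m*(-4*k + m)*(-k + m)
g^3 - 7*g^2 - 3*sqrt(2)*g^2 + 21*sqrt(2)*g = g*(g - 7)*(g - 3*sqrt(2))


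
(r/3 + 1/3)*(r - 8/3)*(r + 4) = r^3/3 + 7*r^2/9 - 28*r/9 - 32/9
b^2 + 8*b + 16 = (b + 4)^2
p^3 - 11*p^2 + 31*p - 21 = (p - 7)*(p - 3)*(p - 1)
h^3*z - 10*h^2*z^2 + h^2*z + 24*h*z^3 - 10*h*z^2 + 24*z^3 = (h - 6*z)*(h - 4*z)*(h*z + z)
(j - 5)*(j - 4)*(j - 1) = j^3 - 10*j^2 + 29*j - 20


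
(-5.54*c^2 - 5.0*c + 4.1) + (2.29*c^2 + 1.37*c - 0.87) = -3.25*c^2 - 3.63*c + 3.23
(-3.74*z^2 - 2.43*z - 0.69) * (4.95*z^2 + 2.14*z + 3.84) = -18.513*z^4 - 20.0321*z^3 - 22.9773*z^2 - 10.8078*z - 2.6496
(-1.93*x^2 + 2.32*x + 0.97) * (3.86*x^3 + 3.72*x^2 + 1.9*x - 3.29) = -7.4498*x^5 + 1.7756*x^4 + 8.7076*x^3 + 14.3661*x^2 - 5.7898*x - 3.1913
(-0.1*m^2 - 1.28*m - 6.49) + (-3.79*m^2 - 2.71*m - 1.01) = -3.89*m^2 - 3.99*m - 7.5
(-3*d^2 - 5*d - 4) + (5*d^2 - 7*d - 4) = 2*d^2 - 12*d - 8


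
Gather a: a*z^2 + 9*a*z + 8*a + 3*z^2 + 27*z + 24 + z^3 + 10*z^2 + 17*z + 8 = a*(z^2 + 9*z + 8) + z^3 + 13*z^2 + 44*z + 32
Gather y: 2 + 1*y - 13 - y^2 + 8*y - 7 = -y^2 + 9*y - 18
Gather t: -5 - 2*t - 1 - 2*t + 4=-4*t - 2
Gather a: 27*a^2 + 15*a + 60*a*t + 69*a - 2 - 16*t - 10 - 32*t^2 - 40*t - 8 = 27*a^2 + a*(60*t + 84) - 32*t^2 - 56*t - 20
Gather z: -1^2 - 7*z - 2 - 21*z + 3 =-28*z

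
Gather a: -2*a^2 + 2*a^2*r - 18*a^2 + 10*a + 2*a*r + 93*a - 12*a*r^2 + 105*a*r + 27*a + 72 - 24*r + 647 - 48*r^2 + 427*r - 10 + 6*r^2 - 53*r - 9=a^2*(2*r - 20) + a*(-12*r^2 + 107*r + 130) - 42*r^2 + 350*r + 700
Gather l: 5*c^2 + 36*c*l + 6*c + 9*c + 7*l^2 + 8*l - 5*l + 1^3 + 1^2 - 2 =5*c^2 + 15*c + 7*l^2 + l*(36*c + 3)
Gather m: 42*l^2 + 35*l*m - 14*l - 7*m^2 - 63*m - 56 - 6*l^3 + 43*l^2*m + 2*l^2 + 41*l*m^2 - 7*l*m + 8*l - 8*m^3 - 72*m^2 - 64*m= -6*l^3 + 44*l^2 - 6*l - 8*m^3 + m^2*(41*l - 79) + m*(43*l^2 + 28*l - 127) - 56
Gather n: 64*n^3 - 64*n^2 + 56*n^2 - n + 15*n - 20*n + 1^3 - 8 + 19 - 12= 64*n^3 - 8*n^2 - 6*n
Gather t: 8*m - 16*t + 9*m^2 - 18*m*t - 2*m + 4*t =9*m^2 + 6*m + t*(-18*m - 12)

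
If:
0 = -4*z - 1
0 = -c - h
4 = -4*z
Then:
No Solution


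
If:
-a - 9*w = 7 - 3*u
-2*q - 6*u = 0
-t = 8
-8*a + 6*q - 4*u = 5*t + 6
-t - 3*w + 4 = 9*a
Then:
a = 211/137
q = -405/137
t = -8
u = 135/137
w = -85/137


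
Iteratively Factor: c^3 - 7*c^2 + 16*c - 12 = (c - 3)*(c^2 - 4*c + 4) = (c - 3)*(c - 2)*(c - 2)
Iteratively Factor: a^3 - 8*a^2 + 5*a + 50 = (a + 2)*(a^2 - 10*a + 25) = (a - 5)*(a + 2)*(a - 5)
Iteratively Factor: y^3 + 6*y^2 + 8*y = (y + 4)*(y^2 + 2*y) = y*(y + 4)*(y + 2)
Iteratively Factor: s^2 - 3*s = (s - 3)*(s)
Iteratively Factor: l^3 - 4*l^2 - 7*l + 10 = (l - 5)*(l^2 + l - 2) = (l - 5)*(l + 2)*(l - 1)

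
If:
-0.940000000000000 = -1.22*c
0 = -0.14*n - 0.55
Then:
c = 0.77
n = -3.93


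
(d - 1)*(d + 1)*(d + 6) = d^3 + 6*d^2 - d - 6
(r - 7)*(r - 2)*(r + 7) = r^3 - 2*r^2 - 49*r + 98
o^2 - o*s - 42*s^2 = (o - 7*s)*(o + 6*s)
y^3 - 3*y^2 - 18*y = y*(y - 6)*(y + 3)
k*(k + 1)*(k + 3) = k^3 + 4*k^2 + 3*k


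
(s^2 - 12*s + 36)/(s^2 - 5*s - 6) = (s - 6)/(s + 1)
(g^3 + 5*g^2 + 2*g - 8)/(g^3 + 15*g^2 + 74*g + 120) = (g^2 + g - 2)/(g^2 + 11*g + 30)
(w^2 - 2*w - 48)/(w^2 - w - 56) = (w + 6)/(w + 7)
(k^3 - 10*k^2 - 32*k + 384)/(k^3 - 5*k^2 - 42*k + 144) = (k - 8)/(k - 3)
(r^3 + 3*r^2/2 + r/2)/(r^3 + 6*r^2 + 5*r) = (r + 1/2)/(r + 5)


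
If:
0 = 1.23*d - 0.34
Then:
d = 0.28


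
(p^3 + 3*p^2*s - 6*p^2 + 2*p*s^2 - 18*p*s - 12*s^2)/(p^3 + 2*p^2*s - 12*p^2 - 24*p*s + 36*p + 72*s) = (p + s)/(p - 6)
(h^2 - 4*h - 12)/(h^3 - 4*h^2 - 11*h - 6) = (h + 2)/(h^2 + 2*h + 1)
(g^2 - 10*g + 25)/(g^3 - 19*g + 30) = (g^2 - 10*g + 25)/(g^3 - 19*g + 30)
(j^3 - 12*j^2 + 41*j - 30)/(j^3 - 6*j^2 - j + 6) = (j - 5)/(j + 1)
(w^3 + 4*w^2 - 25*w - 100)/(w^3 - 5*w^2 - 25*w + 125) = (w + 4)/(w - 5)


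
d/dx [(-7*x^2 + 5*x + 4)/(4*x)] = -7/4 - 1/x^2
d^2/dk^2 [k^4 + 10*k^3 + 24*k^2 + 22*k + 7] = 12*k^2 + 60*k + 48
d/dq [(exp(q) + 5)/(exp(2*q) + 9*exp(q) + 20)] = -exp(q)/(exp(2*q) + 8*exp(q) + 16)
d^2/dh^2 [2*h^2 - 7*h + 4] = 4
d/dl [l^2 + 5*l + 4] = 2*l + 5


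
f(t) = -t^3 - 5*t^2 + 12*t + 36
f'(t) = -3*t^2 - 10*t + 12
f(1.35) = 40.63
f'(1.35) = -6.97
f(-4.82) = -26.02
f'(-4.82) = -9.50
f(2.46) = 20.38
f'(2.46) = -30.75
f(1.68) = 37.31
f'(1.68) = -13.27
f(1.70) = 37.04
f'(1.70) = -13.67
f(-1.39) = 12.35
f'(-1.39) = 20.10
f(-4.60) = -27.66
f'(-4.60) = -5.48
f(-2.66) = -12.48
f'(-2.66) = 17.37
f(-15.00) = 2106.00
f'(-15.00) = -513.00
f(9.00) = -990.00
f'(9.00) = -321.00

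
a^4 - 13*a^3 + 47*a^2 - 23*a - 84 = (a - 7)*(a - 4)*(a - 3)*(a + 1)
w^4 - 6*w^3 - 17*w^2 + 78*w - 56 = (w - 7)*(w - 2)*(w - 1)*(w + 4)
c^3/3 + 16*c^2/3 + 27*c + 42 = (c/3 + 1)*(c + 6)*(c + 7)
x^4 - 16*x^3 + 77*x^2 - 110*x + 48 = (x - 8)*(x - 6)*(x - 1)^2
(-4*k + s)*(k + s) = -4*k^2 - 3*k*s + s^2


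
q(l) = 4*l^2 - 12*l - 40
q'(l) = 8*l - 12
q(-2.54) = 16.29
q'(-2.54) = -32.32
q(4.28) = -18.09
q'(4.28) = 22.24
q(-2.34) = 9.98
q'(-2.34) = -30.72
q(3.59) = -31.53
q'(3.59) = 16.72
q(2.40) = -45.76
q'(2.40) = 7.20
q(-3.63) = 56.27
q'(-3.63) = -41.04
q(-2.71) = 21.90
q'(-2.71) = -33.68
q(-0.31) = -35.90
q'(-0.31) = -14.48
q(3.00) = -40.00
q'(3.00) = 12.00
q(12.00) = 392.00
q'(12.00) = 84.00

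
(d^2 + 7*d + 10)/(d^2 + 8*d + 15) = (d + 2)/(d + 3)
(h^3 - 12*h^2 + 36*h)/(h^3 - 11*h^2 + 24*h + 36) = h/(h + 1)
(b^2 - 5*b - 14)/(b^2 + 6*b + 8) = (b - 7)/(b + 4)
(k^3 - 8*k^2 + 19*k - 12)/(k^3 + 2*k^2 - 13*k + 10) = (k^2 - 7*k + 12)/(k^2 + 3*k - 10)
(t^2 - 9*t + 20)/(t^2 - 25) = (t - 4)/(t + 5)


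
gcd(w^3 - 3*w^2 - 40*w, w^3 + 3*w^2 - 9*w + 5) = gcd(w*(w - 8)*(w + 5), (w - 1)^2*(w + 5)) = w + 5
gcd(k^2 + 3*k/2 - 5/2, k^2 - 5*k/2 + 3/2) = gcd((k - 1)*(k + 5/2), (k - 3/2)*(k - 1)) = k - 1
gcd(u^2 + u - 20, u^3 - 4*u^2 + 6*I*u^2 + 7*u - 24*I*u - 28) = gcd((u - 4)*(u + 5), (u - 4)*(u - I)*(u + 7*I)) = u - 4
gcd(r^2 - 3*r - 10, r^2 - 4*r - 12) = r + 2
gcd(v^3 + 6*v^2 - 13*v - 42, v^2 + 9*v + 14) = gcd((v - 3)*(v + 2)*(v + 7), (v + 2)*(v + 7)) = v^2 + 9*v + 14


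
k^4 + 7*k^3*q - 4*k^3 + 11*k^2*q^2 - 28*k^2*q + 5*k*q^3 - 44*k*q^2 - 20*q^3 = (k - 4)*(k + q)^2*(k + 5*q)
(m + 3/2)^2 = m^2 + 3*m + 9/4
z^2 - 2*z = z*(z - 2)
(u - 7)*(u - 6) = u^2 - 13*u + 42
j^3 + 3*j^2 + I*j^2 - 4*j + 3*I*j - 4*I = (j - 1)*(j + 4)*(j + I)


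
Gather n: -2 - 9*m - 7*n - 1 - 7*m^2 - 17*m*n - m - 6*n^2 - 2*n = -7*m^2 - 10*m - 6*n^2 + n*(-17*m - 9) - 3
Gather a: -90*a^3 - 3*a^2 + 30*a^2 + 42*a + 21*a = -90*a^3 + 27*a^2 + 63*a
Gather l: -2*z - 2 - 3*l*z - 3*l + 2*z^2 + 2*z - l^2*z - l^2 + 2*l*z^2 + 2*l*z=l^2*(-z - 1) + l*(2*z^2 - z - 3) + 2*z^2 - 2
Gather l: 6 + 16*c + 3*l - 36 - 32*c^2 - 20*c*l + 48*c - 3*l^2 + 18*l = -32*c^2 + 64*c - 3*l^2 + l*(21 - 20*c) - 30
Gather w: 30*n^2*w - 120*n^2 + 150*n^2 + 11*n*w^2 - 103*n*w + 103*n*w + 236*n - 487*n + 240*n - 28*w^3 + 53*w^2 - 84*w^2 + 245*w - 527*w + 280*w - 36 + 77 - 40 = 30*n^2 - 11*n - 28*w^3 + w^2*(11*n - 31) + w*(30*n^2 - 2) + 1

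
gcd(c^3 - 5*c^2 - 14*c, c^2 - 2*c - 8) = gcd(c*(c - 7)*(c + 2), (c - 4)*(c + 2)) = c + 2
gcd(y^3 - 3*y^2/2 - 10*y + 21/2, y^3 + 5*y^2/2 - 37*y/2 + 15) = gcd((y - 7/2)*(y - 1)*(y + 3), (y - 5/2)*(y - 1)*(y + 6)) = y - 1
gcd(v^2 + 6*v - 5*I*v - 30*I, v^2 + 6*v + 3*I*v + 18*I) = v + 6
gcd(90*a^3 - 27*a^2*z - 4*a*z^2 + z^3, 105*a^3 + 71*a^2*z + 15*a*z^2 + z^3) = 5*a + z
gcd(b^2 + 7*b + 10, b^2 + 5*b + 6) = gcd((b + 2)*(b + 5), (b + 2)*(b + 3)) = b + 2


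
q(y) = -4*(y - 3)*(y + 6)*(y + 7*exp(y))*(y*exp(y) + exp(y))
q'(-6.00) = 2.67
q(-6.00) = 0.00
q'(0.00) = 1500.00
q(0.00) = 504.00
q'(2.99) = -396171.47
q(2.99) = 4056.97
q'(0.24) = 2667.16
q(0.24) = 992.41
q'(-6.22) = 2.10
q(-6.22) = -0.52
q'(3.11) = -675804.44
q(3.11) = -59121.33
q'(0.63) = 6277.16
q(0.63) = 2649.43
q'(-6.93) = 0.73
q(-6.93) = -1.48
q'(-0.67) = 212.34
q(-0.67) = 38.47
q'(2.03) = 55877.96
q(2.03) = 39770.17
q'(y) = -4*(y - 3)*(y + 6)*(y + 7*exp(y))*(y*exp(y) + 2*exp(y)) - 4*(y - 3)*(y + 6)*(y*exp(y) + exp(y))*(7*exp(y) + 1) - 4*(y - 3)*(y + 7*exp(y))*(y*exp(y) + exp(y)) - 4*(y + 6)*(y + 7*exp(y))*(y*exp(y) + exp(y))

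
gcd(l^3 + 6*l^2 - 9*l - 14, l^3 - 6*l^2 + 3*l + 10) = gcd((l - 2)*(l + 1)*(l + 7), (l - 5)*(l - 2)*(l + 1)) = l^2 - l - 2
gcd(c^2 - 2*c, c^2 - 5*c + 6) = c - 2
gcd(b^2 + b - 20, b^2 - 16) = b - 4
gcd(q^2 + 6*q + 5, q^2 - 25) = q + 5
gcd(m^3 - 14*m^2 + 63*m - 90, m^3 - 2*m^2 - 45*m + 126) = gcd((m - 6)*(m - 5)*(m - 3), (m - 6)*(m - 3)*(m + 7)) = m^2 - 9*m + 18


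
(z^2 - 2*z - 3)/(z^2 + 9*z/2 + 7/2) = 2*(z - 3)/(2*z + 7)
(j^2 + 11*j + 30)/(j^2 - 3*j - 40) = (j + 6)/(j - 8)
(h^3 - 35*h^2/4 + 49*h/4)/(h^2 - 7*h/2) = (4*h^2 - 35*h + 49)/(2*(2*h - 7))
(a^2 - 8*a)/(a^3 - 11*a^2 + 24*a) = 1/(a - 3)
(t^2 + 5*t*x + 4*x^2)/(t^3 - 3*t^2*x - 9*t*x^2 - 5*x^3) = (-t - 4*x)/(-t^2 + 4*t*x + 5*x^2)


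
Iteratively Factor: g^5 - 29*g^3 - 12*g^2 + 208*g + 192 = (g + 1)*(g^4 - g^3 - 28*g^2 + 16*g + 192) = (g - 4)*(g + 1)*(g^3 + 3*g^2 - 16*g - 48) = (g - 4)^2*(g + 1)*(g^2 + 7*g + 12) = (g - 4)^2*(g + 1)*(g + 4)*(g + 3)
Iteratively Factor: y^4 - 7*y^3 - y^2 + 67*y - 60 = (y - 1)*(y^3 - 6*y^2 - 7*y + 60) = (y - 4)*(y - 1)*(y^2 - 2*y - 15) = (y - 5)*(y - 4)*(y - 1)*(y + 3)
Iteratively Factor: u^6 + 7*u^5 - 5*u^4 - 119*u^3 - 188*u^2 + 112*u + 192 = (u + 1)*(u^5 + 6*u^4 - 11*u^3 - 108*u^2 - 80*u + 192) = (u - 1)*(u + 1)*(u^4 + 7*u^3 - 4*u^2 - 112*u - 192) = (u - 4)*(u - 1)*(u + 1)*(u^3 + 11*u^2 + 40*u + 48) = (u - 4)*(u - 1)*(u + 1)*(u + 4)*(u^2 + 7*u + 12) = (u - 4)*(u - 1)*(u + 1)*(u + 4)^2*(u + 3)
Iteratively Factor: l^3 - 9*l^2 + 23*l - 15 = (l - 3)*(l^2 - 6*l + 5) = (l - 3)*(l - 1)*(l - 5)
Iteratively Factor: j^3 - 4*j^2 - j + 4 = (j + 1)*(j^2 - 5*j + 4) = (j - 4)*(j + 1)*(j - 1)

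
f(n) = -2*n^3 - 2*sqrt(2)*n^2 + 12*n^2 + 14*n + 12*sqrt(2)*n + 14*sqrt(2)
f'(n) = -6*n^2 - 4*sqrt(2)*n + 24*n + 14 + 12*sqrt(2)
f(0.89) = 53.22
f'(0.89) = 42.54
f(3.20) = 147.29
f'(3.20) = 28.23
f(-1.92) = 8.30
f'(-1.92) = -26.37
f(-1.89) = 7.53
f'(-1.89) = -25.13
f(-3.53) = 112.73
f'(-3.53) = -108.55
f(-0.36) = 9.93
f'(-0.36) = 23.59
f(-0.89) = 0.91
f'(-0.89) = 9.89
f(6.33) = 76.07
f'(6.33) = -93.33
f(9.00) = -416.57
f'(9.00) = -289.94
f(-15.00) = 8368.84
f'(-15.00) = -1594.18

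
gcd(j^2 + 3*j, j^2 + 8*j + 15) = j + 3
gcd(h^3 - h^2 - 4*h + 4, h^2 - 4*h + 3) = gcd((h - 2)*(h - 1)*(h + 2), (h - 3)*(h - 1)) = h - 1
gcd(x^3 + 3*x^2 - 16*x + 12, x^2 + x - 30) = x + 6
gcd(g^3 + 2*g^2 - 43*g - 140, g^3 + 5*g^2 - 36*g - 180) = g + 5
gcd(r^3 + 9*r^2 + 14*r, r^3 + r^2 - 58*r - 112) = r^2 + 9*r + 14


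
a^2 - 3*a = a*(a - 3)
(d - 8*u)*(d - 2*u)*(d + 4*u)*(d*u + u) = d^4*u - 6*d^3*u^2 + d^3*u - 24*d^2*u^3 - 6*d^2*u^2 + 64*d*u^4 - 24*d*u^3 + 64*u^4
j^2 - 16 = (j - 4)*(j + 4)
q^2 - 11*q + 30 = (q - 6)*(q - 5)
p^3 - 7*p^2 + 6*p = p*(p - 6)*(p - 1)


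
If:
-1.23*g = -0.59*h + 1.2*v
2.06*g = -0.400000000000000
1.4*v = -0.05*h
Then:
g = -0.19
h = -0.38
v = 0.01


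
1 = 1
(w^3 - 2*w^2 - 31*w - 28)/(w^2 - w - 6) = (-w^3 + 2*w^2 + 31*w + 28)/(-w^2 + w + 6)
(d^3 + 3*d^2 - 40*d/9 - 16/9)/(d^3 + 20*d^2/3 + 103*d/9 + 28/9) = (3*d - 4)/(3*d + 7)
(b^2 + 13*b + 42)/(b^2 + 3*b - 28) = (b + 6)/(b - 4)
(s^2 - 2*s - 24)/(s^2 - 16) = (s - 6)/(s - 4)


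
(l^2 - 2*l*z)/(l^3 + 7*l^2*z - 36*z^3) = l/(l^2 + 9*l*z + 18*z^2)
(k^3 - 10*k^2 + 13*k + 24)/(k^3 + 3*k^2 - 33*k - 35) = (k^2 - 11*k + 24)/(k^2 + 2*k - 35)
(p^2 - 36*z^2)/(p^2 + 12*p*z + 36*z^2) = (p - 6*z)/(p + 6*z)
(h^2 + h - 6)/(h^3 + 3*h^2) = (h - 2)/h^2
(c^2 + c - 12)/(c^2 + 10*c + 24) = (c - 3)/(c + 6)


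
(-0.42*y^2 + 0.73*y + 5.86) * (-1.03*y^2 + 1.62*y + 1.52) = 0.4326*y^4 - 1.4323*y^3 - 5.4916*y^2 + 10.6028*y + 8.9072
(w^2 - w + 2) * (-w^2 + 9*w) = -w^4 + 10*w^3 - 11*w^2 + 18*w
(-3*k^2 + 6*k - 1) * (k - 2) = -3*k^3 + 12*k^2 - 13*k + 2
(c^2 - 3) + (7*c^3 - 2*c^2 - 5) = 7*c^3 - c^2 - 8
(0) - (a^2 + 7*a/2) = -a^2 - 7*a/2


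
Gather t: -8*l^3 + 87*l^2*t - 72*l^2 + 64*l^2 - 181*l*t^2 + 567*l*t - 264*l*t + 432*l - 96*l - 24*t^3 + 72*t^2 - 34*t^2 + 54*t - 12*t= -8*l^3 - 8*l^2 + 336*l - 24*t^3 + t^2*(38 - 181*l) + t*(87*l^2 + 303*l + 42)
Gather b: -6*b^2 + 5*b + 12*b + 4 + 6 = -6*b^2 + 17*b + 10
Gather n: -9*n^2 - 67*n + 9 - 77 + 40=-9*n^2 - 67*n - 28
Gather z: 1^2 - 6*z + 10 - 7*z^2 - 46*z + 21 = -7*z^2 - 52*z + 32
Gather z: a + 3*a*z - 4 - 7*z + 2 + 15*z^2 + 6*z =a + 15*z^2 + z*(3*a - 1) - 2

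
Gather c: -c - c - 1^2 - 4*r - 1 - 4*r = -2*c - 8*r - 2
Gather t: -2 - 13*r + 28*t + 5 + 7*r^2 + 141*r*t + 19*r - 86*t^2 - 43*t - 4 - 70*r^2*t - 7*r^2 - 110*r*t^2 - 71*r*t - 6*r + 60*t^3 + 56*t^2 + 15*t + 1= 60*t^3 + t^2*(-110*r - 30) + t*(-70*r^2 + 70*r)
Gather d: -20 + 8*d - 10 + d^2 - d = d^2 + 7*d - 30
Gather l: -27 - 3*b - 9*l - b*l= -3*b + l*(-b - 9) - 27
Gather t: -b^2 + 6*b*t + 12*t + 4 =-b^2 + t*(6*b + 12) + 4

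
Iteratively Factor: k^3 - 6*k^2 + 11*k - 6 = (k - 3)*(k^2 - 3*k + 2) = (k - 3)*(k - 2)*(k - 1)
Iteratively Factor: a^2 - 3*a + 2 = (a - 1)*(a - 2)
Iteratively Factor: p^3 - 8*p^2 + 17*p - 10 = (p - 5)*(p^2 - 3*p + 2) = (p - 5)*(p - 1)*(p - 2)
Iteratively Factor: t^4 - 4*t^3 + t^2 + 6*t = (t)*(t^3 - 4*t^2 + t + 6) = t*(t + 1)*(t^2 - 5*t + 6) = t*(t - 2)*(t + 1)*(t - 3)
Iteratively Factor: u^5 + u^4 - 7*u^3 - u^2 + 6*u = (u)*(u^4 + u^3 - 7*u^2 - u + 6) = u*(u + 3)*(u^3 - 2*u^2 - u + 2) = u*(u - 2)*(u + 3)*(u^2 - 1) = u*(u - 2)*(u - 1)*(u + 3)*(u + 1)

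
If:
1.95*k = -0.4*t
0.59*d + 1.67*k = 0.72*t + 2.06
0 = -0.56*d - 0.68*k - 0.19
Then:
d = -0.95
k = 0.51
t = -2.47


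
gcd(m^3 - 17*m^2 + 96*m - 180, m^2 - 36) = m - 6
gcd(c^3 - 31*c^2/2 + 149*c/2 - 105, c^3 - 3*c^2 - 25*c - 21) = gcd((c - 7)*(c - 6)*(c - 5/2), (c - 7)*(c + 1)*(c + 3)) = c - 7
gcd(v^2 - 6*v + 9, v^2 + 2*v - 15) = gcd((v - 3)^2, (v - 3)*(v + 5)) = v - 3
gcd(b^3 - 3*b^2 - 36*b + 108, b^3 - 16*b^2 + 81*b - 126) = b^2 - 9*b + 18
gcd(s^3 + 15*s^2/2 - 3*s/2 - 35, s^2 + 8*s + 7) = s + 7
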